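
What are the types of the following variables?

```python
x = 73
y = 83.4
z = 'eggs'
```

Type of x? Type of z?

x is int; z is str

int, str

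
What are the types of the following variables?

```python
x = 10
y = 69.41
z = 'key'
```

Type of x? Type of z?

x is int; z is str

int, str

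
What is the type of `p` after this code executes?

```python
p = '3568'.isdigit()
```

str.isdigit() returns bool

bool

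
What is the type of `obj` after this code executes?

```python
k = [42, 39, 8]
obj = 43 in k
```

'in' operator returns bool

bool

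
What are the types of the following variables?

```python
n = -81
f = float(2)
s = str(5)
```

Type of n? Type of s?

n is int; s is str

int, str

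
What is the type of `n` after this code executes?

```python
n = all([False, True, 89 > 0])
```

all() returns bool

bool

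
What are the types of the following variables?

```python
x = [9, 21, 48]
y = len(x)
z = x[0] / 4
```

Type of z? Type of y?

int / int returns float; len() returns int

float, int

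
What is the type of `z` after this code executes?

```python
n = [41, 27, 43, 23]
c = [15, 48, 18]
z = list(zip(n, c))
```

list(zip(...)) returns a list of tuples

list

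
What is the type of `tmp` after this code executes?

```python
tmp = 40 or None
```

'or' returns first truthy value (40, int)

int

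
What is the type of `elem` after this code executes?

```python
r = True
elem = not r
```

'not' always returns bool

bool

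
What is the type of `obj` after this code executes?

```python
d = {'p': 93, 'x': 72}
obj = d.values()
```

.values() returns a dict_values view object

dict_values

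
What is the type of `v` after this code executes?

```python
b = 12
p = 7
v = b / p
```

int / int always returns float in Python 3 (12 / 7 = 1.71429)

float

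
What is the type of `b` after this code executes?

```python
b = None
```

None has type NoneType

NoneType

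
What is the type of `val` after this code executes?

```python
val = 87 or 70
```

'or' returns the first truthy value (87, which is int)

int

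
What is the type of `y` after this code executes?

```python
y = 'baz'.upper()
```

str.upper() returns str

str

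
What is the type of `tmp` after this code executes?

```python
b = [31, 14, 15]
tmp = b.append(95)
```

list.append() returns None (mutates in place)

NoneType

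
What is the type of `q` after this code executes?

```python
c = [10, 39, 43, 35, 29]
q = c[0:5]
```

Slicing a list always returns a list

list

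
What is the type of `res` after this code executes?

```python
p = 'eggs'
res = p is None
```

'is' comparison returns bool

bool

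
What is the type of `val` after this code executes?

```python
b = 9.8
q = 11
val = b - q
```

float - int returns float (9.8 - 11 = -1.2)

float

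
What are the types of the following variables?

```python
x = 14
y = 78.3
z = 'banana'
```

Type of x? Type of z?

x is int; z is str

int, str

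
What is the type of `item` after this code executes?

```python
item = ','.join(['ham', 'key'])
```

str.join() returns str

str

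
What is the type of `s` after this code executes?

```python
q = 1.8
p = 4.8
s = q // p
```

float // float returns float (floor division preserves float type)

float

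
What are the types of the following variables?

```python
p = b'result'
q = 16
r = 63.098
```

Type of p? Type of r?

p is bytes; r is float

bytes, float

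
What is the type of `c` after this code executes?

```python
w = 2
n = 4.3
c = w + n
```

int + float returns float (2 + 4.3 = 6.3)

float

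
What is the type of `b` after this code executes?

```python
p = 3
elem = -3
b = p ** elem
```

int ** negative int returns float

float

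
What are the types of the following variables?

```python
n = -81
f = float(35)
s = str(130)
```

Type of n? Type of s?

n is int; s is str

int, str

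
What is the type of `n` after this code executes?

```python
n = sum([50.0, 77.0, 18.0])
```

sum() of floats returns float

float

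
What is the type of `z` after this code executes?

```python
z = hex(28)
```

hex() returns str representation

str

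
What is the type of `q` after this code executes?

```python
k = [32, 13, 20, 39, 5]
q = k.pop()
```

list.pop() returns the popped element (int here)

int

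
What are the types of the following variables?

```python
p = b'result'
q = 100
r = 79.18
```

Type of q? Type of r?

q is int; r is float

int, float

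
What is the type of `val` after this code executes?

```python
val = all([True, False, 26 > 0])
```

all() returns bool

bool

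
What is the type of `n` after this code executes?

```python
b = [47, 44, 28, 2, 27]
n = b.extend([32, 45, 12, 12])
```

list.extend() returns None

NoneType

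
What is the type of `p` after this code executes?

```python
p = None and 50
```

'and' returns first falsy value (None)

NoneType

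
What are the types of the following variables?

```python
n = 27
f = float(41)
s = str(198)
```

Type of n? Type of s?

n is int; s is str

int, str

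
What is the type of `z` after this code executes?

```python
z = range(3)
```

range() returns a range object

range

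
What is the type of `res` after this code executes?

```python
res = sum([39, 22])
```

sum() of ints returns int

int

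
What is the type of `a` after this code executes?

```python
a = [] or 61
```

'or' returns first truthy value (61, which is int)

int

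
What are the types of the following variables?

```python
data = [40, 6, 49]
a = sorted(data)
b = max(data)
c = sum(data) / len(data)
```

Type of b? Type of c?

max of ints returns int; int / int returns float

int, float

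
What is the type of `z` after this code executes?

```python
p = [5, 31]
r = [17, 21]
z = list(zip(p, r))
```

list(zip(...)) returns a list of tuples

list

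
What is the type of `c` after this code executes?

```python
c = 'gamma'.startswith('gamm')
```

str.startswith() returns bool

bool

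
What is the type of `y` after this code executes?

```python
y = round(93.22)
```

round() with no ndigits arg returns int

int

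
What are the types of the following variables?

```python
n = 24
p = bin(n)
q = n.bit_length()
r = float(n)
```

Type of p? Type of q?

bin() returns str; int.bit_length() returns int

str, int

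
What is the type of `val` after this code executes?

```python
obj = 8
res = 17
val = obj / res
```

int / int always returns float in Python 3 (8 / 17 = 0.470588)

float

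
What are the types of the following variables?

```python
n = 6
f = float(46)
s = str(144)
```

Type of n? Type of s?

n is int; s is str

int, str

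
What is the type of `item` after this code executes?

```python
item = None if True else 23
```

Ternary: condition is True, if branch (None) taken → NoneType

NoneType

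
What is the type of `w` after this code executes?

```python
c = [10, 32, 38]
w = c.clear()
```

list.clear() returns None

NoneType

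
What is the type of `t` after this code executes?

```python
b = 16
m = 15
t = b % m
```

int % int returns int (16 % 15 = 1)

int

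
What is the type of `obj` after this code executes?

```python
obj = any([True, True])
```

any() returns bool

bool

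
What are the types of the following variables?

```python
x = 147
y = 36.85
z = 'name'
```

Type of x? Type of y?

x is int; y is float

int, float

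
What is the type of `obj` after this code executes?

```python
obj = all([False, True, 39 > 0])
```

all() returns bool

bool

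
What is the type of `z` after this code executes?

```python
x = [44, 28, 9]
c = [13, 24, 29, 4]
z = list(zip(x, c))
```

list(zip(...)) returns a list of tuples

list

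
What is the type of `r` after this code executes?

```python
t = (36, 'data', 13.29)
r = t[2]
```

Index 2 of tuple is 13.29 which is float

float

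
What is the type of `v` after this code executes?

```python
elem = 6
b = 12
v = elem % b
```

int % int returns int (6 % 12 = 6)

int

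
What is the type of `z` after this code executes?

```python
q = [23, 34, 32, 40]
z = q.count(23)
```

list.count() returns int

int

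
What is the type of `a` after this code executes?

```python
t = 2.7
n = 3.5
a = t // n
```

float // float returns float (floor division preserves float type)

float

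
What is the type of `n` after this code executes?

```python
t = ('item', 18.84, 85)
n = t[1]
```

Index 1 of tuple is 18.84 which is float

float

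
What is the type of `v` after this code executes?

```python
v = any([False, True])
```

any() returns bool

bool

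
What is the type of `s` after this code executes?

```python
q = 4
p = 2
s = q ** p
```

int ** positive int returns int (4 ** 2 = 16)

int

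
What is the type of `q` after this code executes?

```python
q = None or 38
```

'or' with None returns the other value (38, int)

int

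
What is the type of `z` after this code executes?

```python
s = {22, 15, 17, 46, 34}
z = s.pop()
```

Popping from a set of ints returns int

int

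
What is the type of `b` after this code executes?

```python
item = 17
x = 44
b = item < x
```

Comparison operators return bool

bool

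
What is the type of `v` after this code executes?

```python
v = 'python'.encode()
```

str.encode() returns bytes

bytes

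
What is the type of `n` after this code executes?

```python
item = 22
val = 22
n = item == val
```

Equality comparison returns bool

bool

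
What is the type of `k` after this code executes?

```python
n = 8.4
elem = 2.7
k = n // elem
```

float // float returns float (floor division preserves float type)

float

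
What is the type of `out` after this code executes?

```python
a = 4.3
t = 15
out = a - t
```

float - int returns float (4.3 - 15 = -10.7)

float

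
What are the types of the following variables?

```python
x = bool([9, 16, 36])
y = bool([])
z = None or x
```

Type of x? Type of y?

bool() returns bool; bool() returns bool

bool, bool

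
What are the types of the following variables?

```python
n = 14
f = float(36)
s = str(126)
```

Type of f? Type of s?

f is float; s is str

float, str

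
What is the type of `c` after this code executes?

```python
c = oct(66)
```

oct() returns str representation

str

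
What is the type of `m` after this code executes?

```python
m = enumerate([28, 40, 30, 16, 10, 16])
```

enumerate() returns an enumerate iterator object

enumerate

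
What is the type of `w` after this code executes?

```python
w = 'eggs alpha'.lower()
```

str.lower() returns str

str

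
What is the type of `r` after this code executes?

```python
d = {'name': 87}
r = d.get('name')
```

dict.get() returns the value (int) when key is found

int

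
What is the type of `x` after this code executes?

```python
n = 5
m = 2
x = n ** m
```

int ** positive int returns int (5 ** 2 = 25)

int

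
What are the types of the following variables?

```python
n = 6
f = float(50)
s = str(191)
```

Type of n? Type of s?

n is int; s is str

int, str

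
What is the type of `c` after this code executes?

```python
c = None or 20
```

'or' with None returns the other value (20, int)

int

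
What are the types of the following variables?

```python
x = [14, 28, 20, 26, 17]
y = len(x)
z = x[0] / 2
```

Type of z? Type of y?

int / int returns float; len() returns int

float, int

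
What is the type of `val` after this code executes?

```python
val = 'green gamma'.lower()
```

str.lower() returns str

str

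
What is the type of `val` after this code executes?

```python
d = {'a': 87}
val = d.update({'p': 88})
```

dict.update() returns None

NoneType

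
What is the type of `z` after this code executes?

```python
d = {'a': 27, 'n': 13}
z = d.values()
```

.values() returns a dict_values view object

dict_values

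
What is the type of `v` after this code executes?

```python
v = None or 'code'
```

'or' with None returns the other value ('code', str)

str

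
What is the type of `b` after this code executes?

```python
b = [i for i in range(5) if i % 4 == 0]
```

A list comprehension [...] produces a list

list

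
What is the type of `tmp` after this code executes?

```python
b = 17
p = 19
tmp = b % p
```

int % int returns int (17 % 19 = 17)

int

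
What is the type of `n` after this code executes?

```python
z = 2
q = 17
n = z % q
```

int % int returns int (2 % 17 = 2)

int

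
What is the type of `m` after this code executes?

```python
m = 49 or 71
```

'or' returns the first truthy value (49, which is int)

int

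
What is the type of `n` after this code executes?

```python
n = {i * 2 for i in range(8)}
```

A set comprehension {expr for x in iterable} produces a set

set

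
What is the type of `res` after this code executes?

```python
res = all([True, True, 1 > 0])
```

all() returns bool

bool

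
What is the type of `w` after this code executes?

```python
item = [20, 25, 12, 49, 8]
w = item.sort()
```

list.sort() returns None (sorts in place)

NoneType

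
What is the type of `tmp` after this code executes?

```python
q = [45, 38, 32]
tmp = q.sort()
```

list.sort() returns None (sorts in place)

NoneType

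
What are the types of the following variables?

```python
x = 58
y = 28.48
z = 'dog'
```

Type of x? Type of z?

x is int; z is str

int, str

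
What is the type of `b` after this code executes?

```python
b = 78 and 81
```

'and' returns the last value when all truthy (81, which is int)

int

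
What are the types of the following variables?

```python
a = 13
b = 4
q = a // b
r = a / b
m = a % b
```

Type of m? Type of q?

int % int returns int; int // int returns int

int, int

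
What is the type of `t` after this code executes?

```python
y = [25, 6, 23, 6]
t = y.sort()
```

list.sort() returns None (sorts in place)

NoneType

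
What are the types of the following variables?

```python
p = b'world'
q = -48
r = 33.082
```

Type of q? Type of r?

q is int; r is float

int, float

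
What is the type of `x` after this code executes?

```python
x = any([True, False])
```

any() returns bool

bool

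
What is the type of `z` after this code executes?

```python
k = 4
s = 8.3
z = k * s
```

int * float returns float (4 * 8.3 = 33.2)

float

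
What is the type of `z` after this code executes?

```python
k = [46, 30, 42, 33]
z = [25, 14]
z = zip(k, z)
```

zip() returns a zip iterator object

zip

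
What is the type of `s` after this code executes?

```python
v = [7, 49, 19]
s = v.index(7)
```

list.index() returns int

int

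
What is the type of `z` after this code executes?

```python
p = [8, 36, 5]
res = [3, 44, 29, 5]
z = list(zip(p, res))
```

list(zip(...)) returns a list of tuples

list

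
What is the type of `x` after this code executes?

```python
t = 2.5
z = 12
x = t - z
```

float - int returns float (2.5 - 12 = -9.5)

float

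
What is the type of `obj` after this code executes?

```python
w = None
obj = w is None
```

'is' comparison returns bool

bool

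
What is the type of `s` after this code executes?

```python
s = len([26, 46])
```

len() always returns int

int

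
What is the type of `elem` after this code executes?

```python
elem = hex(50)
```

hex() returns str representation

str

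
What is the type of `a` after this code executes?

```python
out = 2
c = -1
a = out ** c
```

int ** negative int returns float

float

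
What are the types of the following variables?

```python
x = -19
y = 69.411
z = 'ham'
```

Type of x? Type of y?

x is int; y is float

int, float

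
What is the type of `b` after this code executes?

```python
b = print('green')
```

print() returns None

NoneType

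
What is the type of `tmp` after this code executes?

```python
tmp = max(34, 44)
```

max() of ints returns int

int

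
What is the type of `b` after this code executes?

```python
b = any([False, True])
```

any() returns bool

bool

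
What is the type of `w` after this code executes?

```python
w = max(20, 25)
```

max() of ints returns int

int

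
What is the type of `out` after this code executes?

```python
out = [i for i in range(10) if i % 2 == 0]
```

A list comprehension [...] produces a list

list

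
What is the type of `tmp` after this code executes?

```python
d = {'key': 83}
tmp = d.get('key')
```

dict.get() returns the value (int) when key is found

int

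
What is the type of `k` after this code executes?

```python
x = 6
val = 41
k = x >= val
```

Comparison operators return bool

bool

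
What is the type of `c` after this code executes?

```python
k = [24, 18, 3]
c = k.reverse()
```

list.reverse() returns None

NoneType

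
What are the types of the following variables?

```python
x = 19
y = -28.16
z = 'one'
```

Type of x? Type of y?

x is int; y is float

int, float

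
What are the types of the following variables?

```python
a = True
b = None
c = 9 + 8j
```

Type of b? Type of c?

b is NoneType; c is complex

NoneType, complex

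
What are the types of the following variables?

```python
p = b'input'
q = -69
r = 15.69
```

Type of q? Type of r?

q is int; r is float

int, float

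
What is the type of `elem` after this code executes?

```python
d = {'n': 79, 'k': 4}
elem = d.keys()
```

.keys() returns a dict_keys view object

dict_keys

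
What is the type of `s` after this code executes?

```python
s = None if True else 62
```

Ternary: condition is True, if branch (None) taken → NoneType

NoneType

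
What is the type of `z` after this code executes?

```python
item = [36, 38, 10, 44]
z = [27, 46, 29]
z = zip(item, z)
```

zip() returns a zip iterator object

zip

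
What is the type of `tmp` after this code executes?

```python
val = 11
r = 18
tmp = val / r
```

int / int always returns float in Python 3 (11 / 18 = 0.611111)

float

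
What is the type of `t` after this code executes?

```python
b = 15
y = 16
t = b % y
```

int % int returns int (15 % 16 = 15)

int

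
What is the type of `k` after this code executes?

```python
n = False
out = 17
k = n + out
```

bool + int returns int (False is 0, so 0 + 17 = 17)

int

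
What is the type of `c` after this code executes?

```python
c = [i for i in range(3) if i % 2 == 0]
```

A list comprehension [...] produces a list

list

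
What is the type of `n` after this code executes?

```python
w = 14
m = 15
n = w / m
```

int / int always returns float in Python 3 (14 / 15 = 0.933333)

float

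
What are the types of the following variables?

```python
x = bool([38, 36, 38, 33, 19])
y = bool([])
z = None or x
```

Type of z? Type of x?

None or <bool> returns the bool; bool() returns bool

bool, bool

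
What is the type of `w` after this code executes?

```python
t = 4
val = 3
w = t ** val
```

int ** positive int returns int (4 ** 3 = 64)

int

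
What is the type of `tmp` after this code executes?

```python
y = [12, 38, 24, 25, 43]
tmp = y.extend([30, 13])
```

list.extend() returns None

NoneType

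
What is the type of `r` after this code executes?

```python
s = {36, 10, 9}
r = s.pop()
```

Popping from a set of ints returns int

int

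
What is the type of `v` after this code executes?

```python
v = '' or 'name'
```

'or' returns first truthy value ('name', which is str)

str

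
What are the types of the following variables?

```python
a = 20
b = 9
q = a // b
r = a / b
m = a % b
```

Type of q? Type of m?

int // int returns int; int % int returns int

int, int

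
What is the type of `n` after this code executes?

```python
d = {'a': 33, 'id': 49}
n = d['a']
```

Accessing dict[str, int] with key 'a' returns int value 33

int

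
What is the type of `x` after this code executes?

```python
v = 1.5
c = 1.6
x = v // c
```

float // float returns float (floor division preserves float type)

float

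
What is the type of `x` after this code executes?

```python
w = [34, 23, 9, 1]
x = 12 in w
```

'in' operator returns bool

bool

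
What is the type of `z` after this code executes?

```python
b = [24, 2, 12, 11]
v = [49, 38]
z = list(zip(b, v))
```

list(zip(...)) returns a list of tuples

list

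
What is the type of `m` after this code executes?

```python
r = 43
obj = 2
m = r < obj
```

Comparison operators return bool

bool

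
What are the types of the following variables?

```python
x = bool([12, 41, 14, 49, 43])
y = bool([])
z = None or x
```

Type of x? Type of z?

bool() returns bool; None or <bool> returns the bool

bool, bool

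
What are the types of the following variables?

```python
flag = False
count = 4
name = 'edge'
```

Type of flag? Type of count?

flag is bool; count is int

bool, int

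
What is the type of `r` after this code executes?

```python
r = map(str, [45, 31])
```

map() returns a map iterator object

map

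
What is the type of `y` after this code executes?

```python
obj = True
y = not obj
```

'not' always returns bool

bool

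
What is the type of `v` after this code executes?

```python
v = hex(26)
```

hex() returns str representation

str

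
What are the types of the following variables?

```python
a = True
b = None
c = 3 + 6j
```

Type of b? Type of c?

b is NoneType; c is complex

NoneType, complex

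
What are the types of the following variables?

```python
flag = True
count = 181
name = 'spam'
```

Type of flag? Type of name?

flag is bool; name is str

bool, str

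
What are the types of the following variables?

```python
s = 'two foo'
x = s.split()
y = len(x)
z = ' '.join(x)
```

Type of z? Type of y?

str.join() returns str; len() returns int

str, int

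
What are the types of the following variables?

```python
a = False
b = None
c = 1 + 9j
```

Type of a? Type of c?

a is bool; c is complex

bool, complex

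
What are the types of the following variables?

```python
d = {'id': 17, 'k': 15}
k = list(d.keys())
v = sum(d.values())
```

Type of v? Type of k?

sum of int values returns int; list(...) returns list

int, list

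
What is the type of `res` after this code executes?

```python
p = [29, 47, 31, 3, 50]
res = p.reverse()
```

list.reverse() returns None

NoneType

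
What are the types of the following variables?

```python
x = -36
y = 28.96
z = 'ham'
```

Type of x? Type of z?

x is int; z is str

int, str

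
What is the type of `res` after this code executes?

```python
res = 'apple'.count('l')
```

str.count() returns int

int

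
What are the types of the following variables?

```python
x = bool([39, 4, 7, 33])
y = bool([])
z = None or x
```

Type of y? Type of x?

bool() returns bool; bool() returns bool

bool, bool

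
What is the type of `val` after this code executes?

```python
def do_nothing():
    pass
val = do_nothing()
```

A function with no return statement returns None

NoneType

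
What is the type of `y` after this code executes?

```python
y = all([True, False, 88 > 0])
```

all() returns bool

bool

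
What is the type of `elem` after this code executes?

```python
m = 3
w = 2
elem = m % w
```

int % int returns int (3 % 2 = 1)

int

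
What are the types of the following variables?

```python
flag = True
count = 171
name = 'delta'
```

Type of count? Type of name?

count is int; name is str

int, str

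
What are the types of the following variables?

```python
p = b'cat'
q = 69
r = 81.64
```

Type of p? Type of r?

p is bytes; r is float

bytes, float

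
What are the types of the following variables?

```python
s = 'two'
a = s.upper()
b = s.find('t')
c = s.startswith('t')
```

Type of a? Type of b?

str.upper() returns str; str.find() returns int

str, int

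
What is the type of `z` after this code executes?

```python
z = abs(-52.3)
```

abs() of float returns float

float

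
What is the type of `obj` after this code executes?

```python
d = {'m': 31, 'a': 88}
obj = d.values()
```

.values() returns a dict_values view object

dict_values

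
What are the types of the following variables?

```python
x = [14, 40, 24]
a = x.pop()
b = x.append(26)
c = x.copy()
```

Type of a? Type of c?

list.pop() returns the element (int); list.copy() returns list

int, list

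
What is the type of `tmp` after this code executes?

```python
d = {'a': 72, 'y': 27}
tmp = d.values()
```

.values() returns a dict_values view object

dict_values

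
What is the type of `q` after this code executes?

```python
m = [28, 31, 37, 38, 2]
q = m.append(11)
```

list.append() returns None (mutates in place)

NoneType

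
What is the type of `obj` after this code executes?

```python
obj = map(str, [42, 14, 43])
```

map() returns a map iterator object

map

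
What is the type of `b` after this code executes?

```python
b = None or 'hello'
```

'or' with None returns the other value ('hello', str)

str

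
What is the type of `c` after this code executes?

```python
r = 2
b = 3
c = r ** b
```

int ** positive int returns int (2 ** 3 = 8)

int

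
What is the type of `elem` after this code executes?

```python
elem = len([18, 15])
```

len() always returns int

int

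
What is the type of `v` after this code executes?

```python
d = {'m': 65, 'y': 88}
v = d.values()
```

.values() returns a dict_values view object

dict_values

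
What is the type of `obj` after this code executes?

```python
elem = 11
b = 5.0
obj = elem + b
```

int + float returns float (11 + 5.0 = 16.0)

float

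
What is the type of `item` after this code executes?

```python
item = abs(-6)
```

abs() of int returns int

int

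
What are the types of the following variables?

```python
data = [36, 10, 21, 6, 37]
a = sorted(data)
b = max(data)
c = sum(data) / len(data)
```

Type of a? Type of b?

sorted() returns list; max of ints returns int

list, int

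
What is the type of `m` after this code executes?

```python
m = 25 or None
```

'or' returns first truthy value (25, int)

int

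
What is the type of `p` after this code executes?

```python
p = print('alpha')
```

print() returns None

NoneType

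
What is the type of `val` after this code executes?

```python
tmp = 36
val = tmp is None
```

'is' comparison returns bool

bool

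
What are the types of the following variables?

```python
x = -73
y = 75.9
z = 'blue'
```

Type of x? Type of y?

x is int; y is float

int, float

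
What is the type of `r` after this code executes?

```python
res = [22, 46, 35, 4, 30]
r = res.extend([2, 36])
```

list.extend() returns None

NoneType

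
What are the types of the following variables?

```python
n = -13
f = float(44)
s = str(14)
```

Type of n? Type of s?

n is int; s is str

int, str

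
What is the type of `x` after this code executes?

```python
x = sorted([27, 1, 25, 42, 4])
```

sorted() always returns list

list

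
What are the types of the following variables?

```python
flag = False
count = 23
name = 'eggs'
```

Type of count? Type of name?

count is int; name is str

int, str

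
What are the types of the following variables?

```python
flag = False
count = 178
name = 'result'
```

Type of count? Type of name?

count is int; name is str

int, str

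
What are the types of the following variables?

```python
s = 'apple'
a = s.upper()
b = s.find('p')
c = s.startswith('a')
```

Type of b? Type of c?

str.find() returns int; str.startswith() returns bool

int, bool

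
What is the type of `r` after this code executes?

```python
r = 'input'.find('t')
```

str.find() returns int (index, or -1)

int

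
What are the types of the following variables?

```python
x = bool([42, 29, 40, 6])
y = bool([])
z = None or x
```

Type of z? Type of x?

None or <bool> returns the bool; bool() returns bool

bool, bool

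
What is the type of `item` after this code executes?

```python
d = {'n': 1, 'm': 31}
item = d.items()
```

dict.items() returns a dict_items view

dict_items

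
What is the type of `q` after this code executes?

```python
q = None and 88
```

'and' returns first falsy value (None)

NoneType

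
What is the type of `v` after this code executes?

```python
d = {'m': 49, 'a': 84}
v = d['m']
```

Accessing dict[str, int] with key 'm' returns int value 49

int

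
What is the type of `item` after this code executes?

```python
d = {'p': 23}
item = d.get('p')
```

dict.get() returns the value (int) when key is found

int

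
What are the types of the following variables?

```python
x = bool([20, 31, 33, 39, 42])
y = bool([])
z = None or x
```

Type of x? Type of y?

bool() returns bool; bool() returns bool

bool, bool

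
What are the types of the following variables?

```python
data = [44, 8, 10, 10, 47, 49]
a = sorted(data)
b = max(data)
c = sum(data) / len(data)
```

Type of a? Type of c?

sorted() returns list; int / int returns float

list, float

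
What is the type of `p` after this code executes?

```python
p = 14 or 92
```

'or' returns the first truthy value (14, which is int)

int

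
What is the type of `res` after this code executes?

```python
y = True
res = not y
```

'not' always returns bool

bool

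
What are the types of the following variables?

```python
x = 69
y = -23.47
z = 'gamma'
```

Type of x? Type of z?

x is int; z is str

int, str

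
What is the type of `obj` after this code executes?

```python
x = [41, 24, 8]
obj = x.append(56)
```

list.append() returns None (mutates in place)

NoneType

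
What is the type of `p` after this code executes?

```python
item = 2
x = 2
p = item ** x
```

int ** positive int returns int (2 ** 2 = 4)

int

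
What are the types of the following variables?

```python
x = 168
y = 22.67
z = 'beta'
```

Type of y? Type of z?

y is float; z is str

float, str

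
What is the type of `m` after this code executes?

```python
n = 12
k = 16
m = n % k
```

int % int returns int (12 % 16 = 12)

int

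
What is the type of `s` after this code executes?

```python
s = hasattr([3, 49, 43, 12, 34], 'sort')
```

hasattr() returns bool

bool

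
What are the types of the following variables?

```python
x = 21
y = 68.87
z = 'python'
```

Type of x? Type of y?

x is int; y is float

int, float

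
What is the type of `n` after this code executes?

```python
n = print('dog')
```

print() returns None

NoneType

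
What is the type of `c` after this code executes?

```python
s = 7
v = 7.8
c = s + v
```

int + float returns float (7 + 7.8 = 14.8)

float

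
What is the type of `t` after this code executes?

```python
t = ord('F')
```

ord() returns int (Unicode code point)

int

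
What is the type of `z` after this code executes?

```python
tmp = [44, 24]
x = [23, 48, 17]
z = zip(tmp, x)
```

zip() returns a zip iterator object

zip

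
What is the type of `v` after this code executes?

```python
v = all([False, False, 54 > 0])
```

all() returns bool

bool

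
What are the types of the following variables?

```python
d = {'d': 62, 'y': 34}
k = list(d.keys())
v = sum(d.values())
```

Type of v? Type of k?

sum of int values returns int; list(...) returns list

int, list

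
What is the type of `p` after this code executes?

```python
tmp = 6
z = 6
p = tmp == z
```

Equality comparison returns bool

bool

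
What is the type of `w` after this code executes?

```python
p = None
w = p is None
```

'is' comparison returns bool

bool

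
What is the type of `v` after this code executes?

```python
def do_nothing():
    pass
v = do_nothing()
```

A function with no return statement returns None

NoneType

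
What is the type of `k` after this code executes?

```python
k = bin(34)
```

bin() returns str representation

str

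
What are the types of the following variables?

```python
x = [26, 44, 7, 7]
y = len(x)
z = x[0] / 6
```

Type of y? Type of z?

len() returns int; int / int returns float

int, float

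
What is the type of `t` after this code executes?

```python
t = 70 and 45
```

'and' returns the last value when all truthy (45, which is int)

int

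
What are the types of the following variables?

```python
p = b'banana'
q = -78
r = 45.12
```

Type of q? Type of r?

q is int; r is float

int, float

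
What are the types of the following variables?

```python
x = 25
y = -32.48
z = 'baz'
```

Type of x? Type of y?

x is int; y is float

int, float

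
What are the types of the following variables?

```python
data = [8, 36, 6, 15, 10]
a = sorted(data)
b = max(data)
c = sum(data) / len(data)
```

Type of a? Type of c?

sorted() returns list; int / int returns float

list, float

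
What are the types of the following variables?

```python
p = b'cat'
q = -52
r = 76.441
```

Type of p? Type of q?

p is bytes; q is int

bytes, int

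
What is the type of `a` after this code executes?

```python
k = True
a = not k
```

'not' always returns bool

bool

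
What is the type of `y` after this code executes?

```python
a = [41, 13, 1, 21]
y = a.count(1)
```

list.count() returns int

int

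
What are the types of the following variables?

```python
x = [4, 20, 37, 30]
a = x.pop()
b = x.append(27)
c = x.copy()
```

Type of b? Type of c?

list.append() returns None; list.copy() returns list

NoneType, list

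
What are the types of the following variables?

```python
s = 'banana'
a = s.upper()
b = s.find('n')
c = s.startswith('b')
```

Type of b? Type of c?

str.find() returns int; str.startswith() returns bool

int, bool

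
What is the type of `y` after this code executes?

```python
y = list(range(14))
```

list(range(...)) returns list

list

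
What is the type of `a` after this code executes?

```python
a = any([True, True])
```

any() returns bool

bool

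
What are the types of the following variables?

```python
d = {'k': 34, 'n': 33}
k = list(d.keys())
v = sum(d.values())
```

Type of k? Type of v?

list(...) returns list; sum of int values returns int

list, int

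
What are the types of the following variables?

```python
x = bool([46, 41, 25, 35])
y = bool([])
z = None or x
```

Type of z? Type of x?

None or <bool> returns the bool; bool() returns bool

bool, bool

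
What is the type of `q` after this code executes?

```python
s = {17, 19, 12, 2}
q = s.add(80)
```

set.add() returns None (mutates in place)

NoneType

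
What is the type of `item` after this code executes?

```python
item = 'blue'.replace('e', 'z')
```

str.replace() returns str

str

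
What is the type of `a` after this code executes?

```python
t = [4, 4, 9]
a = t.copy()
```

list.copy() returns list

list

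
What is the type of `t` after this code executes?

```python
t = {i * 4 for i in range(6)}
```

A set comprehension {expr for x in iterable} produces a set

set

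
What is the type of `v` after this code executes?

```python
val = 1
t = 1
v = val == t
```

Equality comparison returns bool

bool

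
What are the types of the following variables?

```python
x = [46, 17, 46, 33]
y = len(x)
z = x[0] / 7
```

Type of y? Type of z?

len() returns int; int / int returns float

int, float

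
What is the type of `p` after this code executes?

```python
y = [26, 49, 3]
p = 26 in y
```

'in' operator returns bool

bool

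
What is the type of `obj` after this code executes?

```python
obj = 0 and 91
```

'and' returns the first falsy value (0, which is int)

int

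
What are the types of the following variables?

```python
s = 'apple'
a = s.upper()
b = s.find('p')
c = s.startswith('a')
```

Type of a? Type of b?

str.upper() returns str; str.find() returns int

str, int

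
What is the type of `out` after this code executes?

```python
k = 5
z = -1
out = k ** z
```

int ** negative int returns float

float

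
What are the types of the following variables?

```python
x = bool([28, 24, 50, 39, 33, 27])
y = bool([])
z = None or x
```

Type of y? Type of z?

bool() returns bool; None or <bool> returns the bool

bool, bool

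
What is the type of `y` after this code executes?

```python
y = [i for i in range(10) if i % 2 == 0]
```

A list comprehension [...] produces a list

list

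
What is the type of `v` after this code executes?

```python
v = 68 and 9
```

'and' returns the last value when all truthy (9, which is int)

int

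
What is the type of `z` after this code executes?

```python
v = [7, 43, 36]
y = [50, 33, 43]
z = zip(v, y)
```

zip() returns a zip iterator object

zip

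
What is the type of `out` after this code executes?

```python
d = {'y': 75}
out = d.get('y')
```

dict.get() returns the value (int) when key is found

int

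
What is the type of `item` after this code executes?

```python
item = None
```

None has type NoneType

NoneType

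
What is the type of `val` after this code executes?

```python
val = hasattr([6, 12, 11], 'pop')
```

hasattr() returns bool

bool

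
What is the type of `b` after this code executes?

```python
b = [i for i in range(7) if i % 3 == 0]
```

A list comprehension [...] produces a list

list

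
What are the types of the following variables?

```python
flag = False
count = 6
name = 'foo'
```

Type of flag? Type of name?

flag is bool; name is str

bool, str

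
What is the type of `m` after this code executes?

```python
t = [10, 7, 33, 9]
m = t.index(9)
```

list.index() returns int

int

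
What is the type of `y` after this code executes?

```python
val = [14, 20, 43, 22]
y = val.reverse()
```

list.reverse() returns None

NoneType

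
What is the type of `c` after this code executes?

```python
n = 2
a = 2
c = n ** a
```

int ** positive int returns int (2 ** 2 = 4)

int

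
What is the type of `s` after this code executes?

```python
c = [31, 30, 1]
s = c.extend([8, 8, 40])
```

list.extend() returns None

NoneType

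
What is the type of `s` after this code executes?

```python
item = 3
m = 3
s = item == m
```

Equality comparison returns bool

bool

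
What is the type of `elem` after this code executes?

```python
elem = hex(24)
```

hex() returns str representation

str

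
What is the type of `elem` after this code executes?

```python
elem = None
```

None has type NoneType

NoneType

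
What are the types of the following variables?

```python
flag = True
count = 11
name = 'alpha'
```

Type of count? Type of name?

count is int; name is str

int, str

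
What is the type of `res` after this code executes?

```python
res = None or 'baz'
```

'or' with None returns the other value ('baz', str)

str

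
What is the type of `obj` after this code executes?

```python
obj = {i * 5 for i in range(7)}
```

A set comprehension {expr for x in iterable} produces a set

set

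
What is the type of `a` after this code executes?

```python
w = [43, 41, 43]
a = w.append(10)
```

list.append() returns None (mutates in place)

NoneType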